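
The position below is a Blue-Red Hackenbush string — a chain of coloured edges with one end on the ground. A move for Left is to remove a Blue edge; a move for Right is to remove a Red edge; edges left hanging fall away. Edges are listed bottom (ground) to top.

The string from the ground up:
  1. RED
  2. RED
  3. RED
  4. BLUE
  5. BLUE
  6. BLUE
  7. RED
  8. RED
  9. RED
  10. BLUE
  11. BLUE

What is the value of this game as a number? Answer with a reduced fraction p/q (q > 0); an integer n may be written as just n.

-569/256

Prefix values for RED RED RED BLUE BLUE BLUE RED RED RED BLUE BLUE via {L|R} + simplicity:
R: Left { ∅ }, Right { 0 } => simplest -1
RR: Left { ∅ }, Right { -1,0 } => simplest -2
RRR: Left { ∅ }, Right { -2,-1,0 } => simplest -3
RRRB: Left { -3 }, Right { -2,-1,0 } => simplest -5/2
RRRBB: Left { -3,-5/2 }, Right { -2,-1,0 } => simplest -9/4
RRRBBB: Left { -3,-5/2,-9/4 }, Right { -2,-1,0 } => simplest -17/8
RRRBBBR: Left { -3,-5/2,-9/4 }, Right { -17/8,-2,-1,0 } => simplest -35/16
RRRBBBRR: Left { -3,-5/2,-9/4 }, Right { -35/16,-17/8,-2,-1,0 } => simplest -71/32
RRRBBBRRR: Left { -3,-5/2,-9/4 }, Right { -71/32,-35/16,-17/8,-2,-1,0 } => simplest -143/64
RRRBBBRRRB: Left { -3,-5/2,-9/4,-143/64 }, Right { -71/32,-35/16,-17/8,-2,-1,0 } => simplest -285/128
RRRBBBRRRBB: Left { -3,-5/2,-9/4,-143/64,-285/128 }, Right { -71/32,-35/16,-17/8,-2,-1,0 } => simplest -569/256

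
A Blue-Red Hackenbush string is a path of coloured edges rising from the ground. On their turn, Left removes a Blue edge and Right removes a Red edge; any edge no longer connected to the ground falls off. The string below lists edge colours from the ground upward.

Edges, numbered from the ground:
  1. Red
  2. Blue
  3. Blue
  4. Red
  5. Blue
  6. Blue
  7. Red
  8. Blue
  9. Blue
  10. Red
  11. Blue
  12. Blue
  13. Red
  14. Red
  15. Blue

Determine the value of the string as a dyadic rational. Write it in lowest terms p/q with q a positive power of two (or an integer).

-4685/16384

1 of 15 · R · max L −∞ · min R 0 → -1
2 of 15 · RB · max L -1 · min R 0 → -1/2
3 of 15 · RBB · max L -1/2 · min R 0 → -1/4
4 of 15 · RBBR · max L -1/2 · min R -1/4 → -3/8
5 of 15 · RBBRB · max L -3/8 · min R -1/4 → -5/16
6 of 15 · RBBRBB · max L -5/16 · min R -1/4 → -9/32
7 of 15 · RBBRBBR · max L -5/16 · min R -9/32 → -19/64
8 of 15 · RBBRBBRB · max L -19/64 · min R -9/32 → -37/128
9 of 15 · RBBRBBRBB · max L -37/128 · min R -9/32 → -73/256
10 of 15 · RBBRBBRBBR · max L -37/128 · min R -73/256 → -147/512
11 of 15 · RBBRBBRBBRB · max L -147/512 · min R -73/256 → -293/1024
12 of 15 · RBBRBBRBBRBB · max L -293/1024 · min R -73/256 → -585/2048
13 of 15 · RBBRBBRBBRBBR · max L -293/1024 · min R -585/2048 → -1171/4096
14 of 15 · RBBRBBRBBRBBRR · max L -293/1024 · min R -1171/4096 → -2343/8192
15 of 15 · RBBRBBRBBRBBRRB · max L -2343/8192 · min R -1171/4096 → -4685/16384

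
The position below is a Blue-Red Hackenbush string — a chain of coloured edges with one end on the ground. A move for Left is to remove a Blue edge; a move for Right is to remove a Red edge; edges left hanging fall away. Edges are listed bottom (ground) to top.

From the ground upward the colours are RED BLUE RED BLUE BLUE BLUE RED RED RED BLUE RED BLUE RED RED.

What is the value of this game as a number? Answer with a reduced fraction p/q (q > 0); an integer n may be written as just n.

-4567/8192

val(R) = { (no moves) | 0 } — -1
val(RB) = { -1 | 0 } — -1/2
val(RBR) = { -1 | -1/2 0 } — -3/4
val(RBRB) = { -1 -3/4 | -1/2 0 } — -5/8
val(RBRBB) = { -1 -3/4 -5/8 | -1/2 0 } — -9/16
val(RBRBBB) = { -1 -3/4 -5/8 -9/16 | -1/2 0 } — -17/32
val(RBRBBBR) = { -1 -3/4 -5/8 -9/16 | -17/32 -1/2 0 } — -35/64
val(RBRBBBRR) = { -1 -3/4 -5/8 -9/16 | -35/64 -17/32 -1/2 0 } — -71/128
val(RBRBBBRRR) = { -1 -3/4 -5/8 -9/16 | -71/128 -35/64 -17/32 -1/2 0 } — -143/256
val(RBRBBBRRRB) = { -1 -3/4 -5/8 -9/16 -143/256 | -71/128 -35/64 -17/32 -1/2 0 } — -285/512
val(RBRBBBRRRBR) = { -1 -3/4 -5/8 -9/16 -143/256 | -285/512 -71/128 -35/64 -17/32 -1/2 0 } — -571/1024
val(RBRBBBRRRBRB) = { -1 -3/4 -5/8 -9/16 -143/256 -571/1024 | -285/512 -71/128 -35/64 -17/32 -1/2 0 } — -1141/2048
val(RBRBBBRRRBRBR) = { -1 -3/4 -5/8 -9/16 -143/256 -571/1024 | -1141/2048 -285/512 -71/128 -35/64 -17/32 -1/2 0 } — -2283/4096
val(RBRBBBRRRBRBRR) = { -1 -3/4 -5/8 -9/16 -143/256 -571/1024 | -2283/4096 -1141/2048 -285/512 -71/128 -35/64 -17/32 -1/2 0 } — -4567/8192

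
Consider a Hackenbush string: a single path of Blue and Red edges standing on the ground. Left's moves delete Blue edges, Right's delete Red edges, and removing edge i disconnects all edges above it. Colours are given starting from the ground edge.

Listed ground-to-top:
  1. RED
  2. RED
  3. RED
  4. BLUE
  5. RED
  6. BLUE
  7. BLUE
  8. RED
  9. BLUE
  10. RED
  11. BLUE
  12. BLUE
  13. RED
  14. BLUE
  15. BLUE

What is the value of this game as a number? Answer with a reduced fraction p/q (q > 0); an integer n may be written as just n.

Prefix values for RED RED RED BLUE RED BLUE BLUE RED BLUE RED BLUE BLUE RED BLUE BLUE via {L|R} + simplicity:
G_1 [R]  L=[]  R=[0]  -> -1
G_2 [RR]  L=[]  R=[-1,0]  -> -2
G_3 [RRR]  L=[]  R=[-2,-1,0]  -> -3
G_4 [RRRB]  L=[-3]  R=[-2,-1,0]  -> -5/2
G_5 [RRRBR]  L=[-3]  R=[-5/2,-2,-1,0]  -> -11/4
G_6 [RRRBRB]  L=[-3,-11/4]  R=[-5/2,-2,-1,0]  -> -21/8
G_7 [RRRBRBB]  L=[-3,-11/4,-21/8]  R=[-5/2,-2,-1,0]  -> -41/16
G_8 [RRRBRBBR]  L=[-3,-11/4,-21/8]  R=[-41/16,-5/2,-2,-1,0]  -> -83/32
G_9 [RRRBRBBRB]  L=[-3,-11/4,-21/8,-83/32]  R=[-41/16,-5/2,-2,-1,0]  -> -165/64
G_10 [RRRBRBBRBR]  L=[-3,-11/4,-21/8,-83/32]  R=[-165/64,-41/16,-5/2,-2,-1,0]  -> -331/128
G_11 [RRRBRBBRBRB]  L=[-3,-11/4,-21/8,-83/32,-331/128]  R=[-165/64,-41/16,-5/2,-2,-1,0]  -> -661/256
G_12 [RRRBRBBRBRBB]  L=[-3,-11/4,-21/8,-83/32,-331/128,-661/256]  R=[-165/64,-41/16,-5/2,-2,-1,0]  -> -1321/512
G_13 [RRRBRBBRBRBBR]  L=[-3,-11/4,-21/8,-83/32,-331/128,-661/256]  R=[-1321/512,-165/64,-41/16,-5/2,-2,-1,0]  -> -2643/1024
G_14 [RRRBRBBRBRBBRB]  L=[-3,-11/4,-21/8,-83/32,-331/128,-661/256,-2643/1024]  R=[-1321/512,-165/64,-41/16,-5/2,-2,-1,0]  -> -5285/2048
G_15 [RRRBRBBRBRBBRBB]  L=[-3,-11/4,-21/8,-83/32,-331/128,-661/256,-2643/1024,-5285/2048]  R=[-1321/512,-165/64,-41/16,-5/2,-2,-1,0]  -> -10569/4096

-10569/4096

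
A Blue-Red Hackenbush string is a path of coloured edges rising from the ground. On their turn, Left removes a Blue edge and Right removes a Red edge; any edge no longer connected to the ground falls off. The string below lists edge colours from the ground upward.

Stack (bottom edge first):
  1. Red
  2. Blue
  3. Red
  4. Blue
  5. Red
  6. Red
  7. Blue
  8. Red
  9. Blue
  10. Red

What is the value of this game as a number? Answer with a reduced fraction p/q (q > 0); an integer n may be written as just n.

Prefix values for Red Blue Red Blue Red Red Blue Red Blue Red via {L|R} + simplicity:
R: Left {  }, Right { 0 } gives simplest -1
RB: Left { -1 }, Right { 0 } gives simplest -1/2
RBR: Left { -1 }, Right { -1/2,0 } gives simplest -3/4
RBRB: Left { -1,-3/4 }, Right { -1/2,0 } gives simplest -5/8
RBRBR: Left { -1,-3/4 }, Right { -5/8,-1/2,0 } gives simplest -11/16
RBRBRR: Left { -1,-3/4 }, Right { -11/16,-5/8,-1/2,0 } gives simplest -23/32
RBRBRRB: Left { -1,-3/4,-23/32 }, Right { -11/16,-5/8,-1/2,0 } gives simplest -45/64
RBRBRRBR: Left { -1,-3/4,-23/32 }, Right { -45/64,-11/16,-5/8,-1/2,0 } gives simplest -91/128
RBRBRRBRB: Left { -1,-3/4,-23/32,-91/128 }, Right { -45/64,-11/16,-5/8,-1/2,0 } gives simplest -181/256
RBRBRRBRBR: Left { -1,-3/4,-23/32,-91/128 }, Right { -181/256,-45/64,-11/16,-5/8,-1/2,0 } gives simplest -363/512

-363/512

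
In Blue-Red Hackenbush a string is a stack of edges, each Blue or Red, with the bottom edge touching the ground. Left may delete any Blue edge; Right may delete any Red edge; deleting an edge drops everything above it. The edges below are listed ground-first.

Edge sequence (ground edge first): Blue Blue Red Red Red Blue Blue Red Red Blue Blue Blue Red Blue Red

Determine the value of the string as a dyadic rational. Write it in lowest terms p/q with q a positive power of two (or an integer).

9845/8192

Recurse on prefixes of the 15-edge string Blue Blue Red Red Red Blue Blue Red Red Blue Blue Blue Red Blue Red:
value(B) = { 0 |  } ⇒ 1
value(BB) = { 0; 1 |  } ⇒ 2
value(BBR) = { 0; 1 | 2 } ⇒ 3/2
value(BBRR) = { 0; 1 | 3/2; 2 } ⇒ 5/4
value(BBRRR) = { 0; 1 | 5/4; 3/2; 2 } ⇒ 9/8
value(BBRRRB) = { 0; 1; 9/8 | 5/4; 3/2; 2 } ⇒ 19/16
value(BBRRRBB) = { 0; 1; 9/8; 19/16 | 5/4; 3/2; 2 } ⇒ 39/32
value(BBRRRBBR) = { 0; 1; 9/8; 19/16 | 39/32; 5/4; 3/2; 2 } ⇒ 77/64
value(BBRRRBBRR) = { 0; 1; 9/8; 19/16 | 77/64; 39/32; 5/4; 3/2; 2 } ⇒ 153/128
value(BBRRRBBRRB) = { 0; 1; 9/8; 19/16; 153/128 | 77/64; 39/32; 5/4; 3/2; 2 } ⇒ 307/256
value(BBRRRBBRRBB) = { 0; 1; 9/8; 19/16; 153/128; 307/256 | 77/64; 39/32; 5/4; 3/2; 2 } ⇒ 615/512
value(BBRRRBBRRBBB) = { 0; 1; 9/8; 19/16; 153/128; 307/256; 615/512 | 77/64; 39/32; 5/4; 3/2; 2 } ⇒ 1231/1024
value(BBRRRBBRRBBBR) = { 0; 1; 9/8; 19/16; 153/128; 307/256; 615/512 | 1231/1024; 77/64; 39/32; 5/4; 3/2; 2 } ⇒ 2461/2048
value(BBRRRBBRRBBBRB) = { 0; 1; 9/8; 19/16; 153/128; 307/256; 615/512; 2461/2048 | 1231/1024; 77/64; 39/32; 5/4; 3/2; 2 } ⇒ 4923/4096
value(BBRRRBBRRBBBRBR) = { 0; 1; 9/8; 19/16; 153/128; 307/256; 615/512; 2461/2048 | 4923/4096; 1231/1024; 77/64; 39/32; 5/4; 3/2; 2 } ⇒ 9845/8192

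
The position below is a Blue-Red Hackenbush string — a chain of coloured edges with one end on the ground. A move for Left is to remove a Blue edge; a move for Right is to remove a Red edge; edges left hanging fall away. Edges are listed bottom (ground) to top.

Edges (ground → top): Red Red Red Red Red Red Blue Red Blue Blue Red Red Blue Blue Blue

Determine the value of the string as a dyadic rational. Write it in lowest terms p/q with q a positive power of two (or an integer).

step 1: add Red to get R; options L={ — } R={ 0 } ⇒ -1
step 2: add Red to get RR; options L={ — } R={ -1; 0 } ⇒ -2
step 3: add Red to get RRR; options L={ — } R={ -2; -1; 0 } ⇒ -3
step 4: add Red to get RRRR; options L={ — } R={ -3; -2; -1; 0 } ⇒ -4
step 5: add Red to get RRRRR; options L={ — } R={ -4; -3; -2; -1; 0 } ⇒ -5
step 6: add Red to get RRRRRR; options L={ — } R={ -5; -4; -3; -2; -1; 0 } ⇒ -6
step 7: add Blue to get RRRRRRB; options L={ -6 } R={ -5; -4; -3; -2; -1; 0 } ⇒ -11/2
step 8: add Red to get RRRRRRBR; options L={ -6 } R={ -11/2; -5; -4; -3; -2; -1; 0 } ⇒ -23/4
step 9: add Blue to get RRRRRRBRB; options L={ -6; -23/4 } R={ -11/2; -5; -4; -3; -2; -1; 0 } ⇒ -45/8
step 10: add Blue to get RRRRRRBRBB; options L={ -6; -23/4; -45/8 } R={ -11/2; -5; -4; -3; -2; -1; 0 } ⇒ -89/16
step 11: add Red to get RRRRRRBRBBR; options L={ -6; -23/4; -45/8 } R={ -89/16; -11/2; -5; -4; -3; -2; -1; 0 } ⇒ -179/32
step 12: add Red to get RRRRRRBRBBRR; options L={ -6; -23/4; -45/8 } R={ -179/32; -89/16; -11/2; -5; -4; -3; -2; -1; 0 } ⇒ -359/64
step 13: add Blue to get RRRRRRBRBBRRB; options L={ -6; -23/4; -45/8; -359/64 } R={ -179/32; -89/16; -11/2; -5; -4; -3; -2; -1; 0 } ⇒ -717/128
step 14: add Blue to get RRRRRRBRBBRRBB; options L={ -6; -23/4; -45/8; -359/64; -717/128 } R={ -179/32; -89/16; -11/2; -5; -4; -3; -2; -1; 0 } ⇒ -1433/256
step 15: add Blue to get RRRRRRBRBBRRBBB; options L={ -6; -23/4; -45/8; -359/64; -717/128; -1433/256 } R={ -179/32; -89/16; -11/2; -5; -4; -3; -2; -1; 0 } ⇒ -2865/512

-2865/512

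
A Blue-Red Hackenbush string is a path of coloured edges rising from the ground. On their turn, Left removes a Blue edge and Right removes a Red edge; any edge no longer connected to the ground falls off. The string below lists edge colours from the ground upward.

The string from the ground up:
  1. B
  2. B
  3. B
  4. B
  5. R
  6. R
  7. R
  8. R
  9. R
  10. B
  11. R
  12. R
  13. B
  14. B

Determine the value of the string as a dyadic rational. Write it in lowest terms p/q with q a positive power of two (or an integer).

Recurse on prefixes of the 14-edge string B B B B R R R R R B R R B B:
edge 1 of 14 (B): { 0 | none } => 1
edge 2 of 14 (B): { 0, 1 | none } => 2
edge 3 of 14 (B): { 0, 1, 2 | none } => 3
edge 4 of 14 (B): { 0, 1, 2, 3 | none } => 4
edge 5 of 14 (R): { 0, 1, 2, 3 | 4 } => 7/2
edge 6 of 14 (R): { 0, 1, 2, 3 | 7/2, 4 } => 13/4
edge 7 of 14 (R): { 0, 1, 2, 3 | 13/4, 7/2, 4 } => 25/8
edge 8 of 14 (R): { 0, 1, 2, 3 | 25/8, 13/4, 7/2, 4 } => 49/16
edge 9 of 14 (R): { 0, 1, 2, 3 | 49/16, 25/8, 13/4, 7/2, 4 } => 97/32
edge 10 of 14 (B): { 0, 1, 2, 3, 97/32 | 49/16, 25/8, 13/4, 7/2, 4 } => 195/64
edge 11 of 14 (R): { 0, 1, 2, 3, 97/32 | 195/64, 49/16, 25/8, 13/4, 7/2, 4 } => 389/128
edge 12 of 14 (R): { 0, 1, 2, 3, 97/32 | 389/128, 195/64, 49/16, 25/8, 13/4, 7/2, 4 } => 777/256
edge 13 of 14 (B): { 0, 1, 2, 3, 97/32, 777/256 | 389/128, 195/64, 49/16, 25/8, 13/4, 7/2, 4 } => 1555/512
edge 14 of 14 (B): { 0, 1, 2, 3, 97/32, 777/256, 1555/512 | 389/128, 195/64, 49/16, 25/8, 13/4, 7/2, 4 } => 3111/1024

3111/1024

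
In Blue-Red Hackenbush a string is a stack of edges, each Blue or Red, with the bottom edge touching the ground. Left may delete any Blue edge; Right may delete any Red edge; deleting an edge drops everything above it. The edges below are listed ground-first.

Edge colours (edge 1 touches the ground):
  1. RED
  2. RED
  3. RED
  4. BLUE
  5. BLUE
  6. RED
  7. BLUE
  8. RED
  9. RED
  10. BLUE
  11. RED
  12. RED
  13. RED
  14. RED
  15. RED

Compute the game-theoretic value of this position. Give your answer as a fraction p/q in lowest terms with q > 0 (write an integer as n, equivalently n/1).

1 of 15 · R · max L −∞ · min R 0 ⇒ -1
2 of 15 · RR · max L −∞ · min R -1 ⇒ -2
3 of 15 · RRR · max L −∞ · min R -2 ⇒ -3
4 of 15 · RRRB · max L -3 · min R -2 ⇒ -5/2
5 of 15 · RRRBB · max L -5/2 · min R -2 ⇒ -9/4
6 of 15 · RRRBBR · max L -5/2 · min R -9/4 ⇒ -19/8
7 of 15 · RRRBBRB · max L -19/8 · min R -9/4 ⇒ -37/16
8 of 15 · RRRBBRBR · max L -19/8 · min R -37/16 ⇒ -75/32
9 of 15 · RRRBBRBRR · max L -19/8 · min R -75/32 ⇒ -151/64
10 of 15 · RRRBBRBRRB · max L -151/64 · min R -75/32 ⇒ -301/128
11 of 15 · RRRBBRBRRBR · max L -151/64 · min R -301/128 ⇒ -603/256
12 of 15 · RRRBBRBRRBRR · max L -151/64 · min R -603/256 ⇒ -1207/512
13 of 15 · RRRBBRBRRBRRR · max L -151/64 · min R -1207/512 ⇒ -2415/1024
14 of 15 · RRRBBRBRRBRRRR · max L -151/64 · min R -2415/1024 ⇒ -4831/2048
15 of 15 · RRRBBRBRRBRRRRR · max L -151/64 · min R -4831/2048 ⇒ -9663/4096

-9663/4096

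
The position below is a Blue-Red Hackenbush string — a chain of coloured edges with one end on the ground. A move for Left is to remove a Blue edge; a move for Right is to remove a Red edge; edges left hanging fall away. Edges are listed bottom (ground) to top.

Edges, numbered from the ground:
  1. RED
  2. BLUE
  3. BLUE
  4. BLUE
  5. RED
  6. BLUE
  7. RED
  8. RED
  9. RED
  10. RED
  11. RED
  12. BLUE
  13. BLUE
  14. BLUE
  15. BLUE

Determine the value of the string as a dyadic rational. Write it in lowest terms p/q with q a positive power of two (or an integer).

1 of 15 · R · max L −∞ · min R 0 so -1
2 of 15 · RB · max L -1 · min R 0 so -1/2
3 of 15 · RBB · max L -1/2 · min R 0 so -1/4
4 of 15 · RBBB · max L -1/4 · min R 0 so -1/8
5 of 15 · RBBBR · max L -1/4 · min R -1/8 so -3/16
6 of 15 · RBBBRB · max L -3/16 · min R -1/8 so -5/32
7 of 15 · RBBBRBR · max L -3/16 · min R -5/32 so -11/64
8 of 15 · RBBBRBRR · max L -3/16 · min R -11/64 so -23/128
9 of 15 · RBBBRBRRR · max L -3/16 · min R -23/128 so -47/256
10 of 15 · RBBBRBRRRR · max L -3/16 · min R -47/256 so -95/512
11 of 15 · RBBBRBRRRRR · max L -3/16 · min R -95/512 so -191/1024
12 of 15 · RBBBRBRRRRRB · max L -191/1024 · min R -95/512 so -381/2048
13 of 15 · RBBBRBRRRRRBB · max L -381/2048 · min R -95/512 so -761/4096
14 of 15 · RBBBRBRRRRRBBB · max L -761/4096 · min R -95/512 so -1521/8192
15 of 15 · RBBBRBRRRRRBBBB · max L -1521/8192 · min R -95/512 so -3041/16384

-3041/16384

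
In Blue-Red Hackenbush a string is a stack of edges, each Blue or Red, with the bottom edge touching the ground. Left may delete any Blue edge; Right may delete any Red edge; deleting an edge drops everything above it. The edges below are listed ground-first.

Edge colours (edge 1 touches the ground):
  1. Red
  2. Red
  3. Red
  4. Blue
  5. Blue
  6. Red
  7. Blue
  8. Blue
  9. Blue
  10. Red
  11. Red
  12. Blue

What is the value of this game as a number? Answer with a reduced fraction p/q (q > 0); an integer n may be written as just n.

Build v(s[:k]) for k = 1..12, string s = Red Red Red Blue Blue Red Blue Blue Blue Red Red Blue.
edge 1 of 12 (Red): { none | 0 } so -1
edge 2 of 12 (Red): { none | -1,0 } so -2
edge 3 of 12 (Red): { none | -2,-1,0 } so -3
edge 4 of 12 (Blue): { -3 | -2,-1,0 } so -5/2
edge 5 of 12 (Blue): { -3,-5/2 | -2,-1,0 } so -9/4
edge 6 of 12 (Red): { -3,-5/2 | -9/4,-2,-1,0 } so -19/8
edge 7 of 12 (Blue): { -3,-5/2,-19/8 | -9/4,-2,-1,0 } so -37/16
edge 8 of 12 (Blue): { -3,-5/2,-19/8,-37/16 | -9/4,-2,-1,0 } so -73/32
edge 9 of 12 (Blue): { -3,-5/2,-19/8,-37/16,-73/32 | -9/4,-2,-1,0 } so -145/64
edge 10 of 12 (Red): { -3,-5/2,-19/8,-37/16,-73/32 | -145/64,-9/4,-2,-1,0 } so -291/128
edge 11 of 12 (Red): { -3,-5/2,-19/8,-37/16,-73/32 | -291/128,-145/64,-9/4,-2,-1,0 } so -583/256
edge 12 of 12 (Blue): { -3,-5/2,-19/8,-37/16,-73/32,-583/256 | -291/128,-145/64,-9/4,-2,-1,0 } so -1165/512

-1165/512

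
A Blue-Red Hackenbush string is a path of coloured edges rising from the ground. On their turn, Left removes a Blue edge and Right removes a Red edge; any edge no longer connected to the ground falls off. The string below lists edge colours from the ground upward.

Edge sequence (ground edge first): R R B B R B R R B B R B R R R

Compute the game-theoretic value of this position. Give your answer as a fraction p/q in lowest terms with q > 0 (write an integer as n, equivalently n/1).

-11055/8192

Recurse on prefixes of the 15-edge string R R B B R B R R B B R B R R R:
R: Left { · }, Right { 0 } = simplest -1
RR: Left { · }, Right { -1 0 } = simplest -2
RRB: Left { -2 }, Right { -1 0 } = simplest -3/2
RRBB: Left { -2 -3/2 }, Right { -1 0 } = simplest -5/4
RRBBR: Left { -2 -3/2 }, Right { -5/4 -1 0 } = simplest -11/8
RRBBRB: Left { -2 -3/2 -11/8 }, Right { -5/4 -1 0 } = simplest -21/16
RRBBRBR: Left { -2 -3/2 -11/8 }, Right { -21/16 -5/4 -1 0 } = simplest -43/32
RRBBRBRR: Left { -2 -3/2 -11/8 }, Right { -43/32 -21/16 -5/4 -1 0 } = simplest -87/64
RRBBRBRRB: Left { -2 -3/2 -11/8 -87/64 }, Right { -43/32 -21/16 -5/4 -1 0 } = simplest -173/128
RRBBRBRRBB: Left { -2 -3/2 -11/8 -87/64 -173/128 }, Right { -43/32 -21/16 -5/4 -1 0 } = simplest -345/256
RRBBRBRRBBR: Left { -2 -3/2 -11/8 -87/64 -173/128 }, Right { -345/256 -43/32 -21/16 -5/4 -1 0 } = simplest -691/512
RRBBRBRRBBRB: Left { -2 -3/2 -11/8 -87/64 -173/128 -691/512 }, Right { -345/256 -43/32 -21/16 -5/4 -1 0 } = simplest -1381/1024
RRBBRBRRBBRBR: Left { -2 -3/2 -11/8 -87/64 -173/128 -691/512 }, Right { -1381/1024 -345/256 -43/32 -21/16 -5/4 -1 0 } = simplest -2763/2048
RRBBRBRRBBRBRR: Left { -2 -3/2 -11/8 -87/64 -173/128 -691/512 }, Right { -2763/2048 -1381/1024 -345/256 -43/32 -21/16 -5/4 -1 0 } = simplest -5527/4096
RRBBRBRRBBRBRRR: Left { -2 -3/2 -11/8 -87/64 -173/128 -691/512 }, Right { -5527/4096 -2763/2048 -1381/1024 -345/256 -43/32 -21/16 -5/4 -1 0 } = simplest -11055/8192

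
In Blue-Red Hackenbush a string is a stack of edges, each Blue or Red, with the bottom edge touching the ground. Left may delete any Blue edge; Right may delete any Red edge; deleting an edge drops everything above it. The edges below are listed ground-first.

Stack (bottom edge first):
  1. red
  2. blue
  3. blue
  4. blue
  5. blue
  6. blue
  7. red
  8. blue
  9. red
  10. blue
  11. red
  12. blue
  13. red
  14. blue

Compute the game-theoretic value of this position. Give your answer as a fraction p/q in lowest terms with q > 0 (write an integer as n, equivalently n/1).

-341/8192

Prefix values for red blue blue blue blue blue red blue red blue red blue red blue via {L|R} + simplicity:
step 1: add red to get r; options L={ (no moves) } R={ 0 } ⇒ -1
step 2: add blue to get rb; options L={ -1 } R={ 0 } ⇒ -1/2
step 3: add blue to get rbb; options L={ -1; -1/2 } R={ 0 } ⇒ -1/4
step 4: add blue to get rbbb; options L={ -1; -1/2; -1/4 } R={ 0 } ⇒ -1/8
step 5: add blue to get rbbbb; options L={ -1; -1/2; -1/4; -1/8 } R={ 0 } ⇒ -1/16
step 6: add blue to get rbbbbb; options L={ -1; -1/2; -1/4; -1/8; -1/16 } R={ 0 } ⇒ -1/32
step 7: add red to get rbbbbbr; options L={ -1; -1/2; -1/4; -1/8; -1/16 } R={ -1/32; 0 } ⇒ -3/64
step 8: add blue to get rbbbbbrb; options L={ -1; -1/2; -1/4; -1/8; -1/16; -3/64 } R={ -1/32; 0 } ⇒ -5/128
step 9: add red to get rbbbbbrbr; options L={ -1; -1/2; -1/4; -1/8; -1/16; -3/64 } R={ -5/128; -1/32; 0 } ⇒ -11/256
step 10: add blue to get rbbbbbrbrb; options L={ -1; -1/2; -1/4; -1/8; -1/16; -3/64; -11/256 } R={ -5/128; -1/32; 0 } ⇒ -21/512
step 11: add red to get rbbbbbrbrbr; options L={ -1; -1/2; -1/4; -1/8; -1/16; -3/64; -11/256 } R={ -21/512; -5/128; -1/32; 0 } ⇒ -43/1024
step 12: add blue to get rbbbbbrbrbrb; options L={ -1; -1/2; -1/4; -1/8; -1/16; -3/64; -11/256; -43/1024 } R={ -21/512; -5/128; -1/32; 0 } ⇒ -85/2048
step 13: add red to get rbbbbbrbrbrbr; options L={ -1; -1/2; -1/4; -1/8; -1/16; -3/64; -11/256; -43/1024 } R={ -85/2048; -21/512; -5/128; -1/32; 0 } ⇒ -171/4096
step 14: add blue to get rbbbbbrbrbrbrb; options L={ -1; -1/2; -1/4; -1/8; -1/16; -3/64; -11/256; -43/1024; -171/4096 } R={ -85/2048; -21/512; -5/128; -1/32; 0 } ⇒ -341/8192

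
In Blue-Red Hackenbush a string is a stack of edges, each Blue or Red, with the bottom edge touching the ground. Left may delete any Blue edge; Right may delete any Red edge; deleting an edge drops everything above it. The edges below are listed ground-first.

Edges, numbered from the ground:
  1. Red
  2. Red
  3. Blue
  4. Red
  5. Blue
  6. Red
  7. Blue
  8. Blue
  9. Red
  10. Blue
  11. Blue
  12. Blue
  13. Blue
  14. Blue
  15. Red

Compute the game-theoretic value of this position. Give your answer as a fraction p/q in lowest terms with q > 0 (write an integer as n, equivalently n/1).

-13443/8192

Build v(s[:k]) for k = 1..15, string s = Red Red Blue Red Blue Red Blue Blue Red Blue Blue Blue Blue Blue Red.
v_1 [R]  L=[—]  R=[0]  ⇒ -1
v_2 [RR]  L=[—]  R=[-1,0]  ⇒ -2
v_3 [RRB]  L=[-2]  R=[-1,0]  ⇒ -3/2
v_4 [RRBR]  L=[-2]  R=[-3/2,-1,0]  ⇒ -7/4
v_5 [RRBRB]  L=[-2,-7/4]  R=[-3/2,-1,0]  ⇒ -13/8
v_6 [RRBRBR]  L=[-2,-7/4]  R=[-13/8,-3/2,-1,0]  ⇒ -27/16
v_7 [RRBRBRB]  L=[-2,-7/4,-27/16]  R=[-13/8,-3/2,-1,0]  ⇒ -53/32
v_8 [RRBRBRBB]  L=[-2,-7/4,-27/16,-53/32]  R=[-13/8,-3/2,-1,0]  ⇒ -105/64
v_9 [RRBRBRBBR]  L=[-2,-7/4,-27/16,-53/32]  R=[-105/64,-13/8,-3/2,-1,0]  ⇒ -211/128
v_10 [RRBRBRBBRB]  L=[-2,-7/4,-27/16,-53/32,-211/128]  R=[-105/64,-13/8,-3/2,-1,0]  ⇒ -421/256
v_11 [RRBRBRBBRBB]  L=[-2,-7/4,-27/16,-53/32,-211/128,-421/256]  R=[-105/64,-13/8,-3/2,-1,0]  ⇒ -841/512
v_12 [RRBRBRBBRBBB]  L=[-2,-7/4,-27/16,-53/32,-211/128,-421/256,-841/512]  R=[-105/64,-13/8,-3/2,-1,0]  ⇒ -1681/1024
v_13 [RRBRBRBBRBBBB]  L=[-2,-7/4,-27/16,-53/32,-211/128,-421/256,-841/512,-1681/1024]  R=[-105/64,-13/8,-3/2,-1,0]  ⇒ -3361/2048
v_14 [RRBRBRBBRBBBBB]  L=[-2,-7/4,-27/16,-53/32,-211/128,-421/256,-841/512,-1681/1024,-3361/2048]  R=[-105/64,-13/8,-3/2,-1,0]  ⇒ -6721/4096
v_15 [RRBRBRBBRBBBBBR]  L=[-2,-7/4,-27/16,-53/32,-211/128,-421/256,-841/512,-1681/1024,-3361/2048]  R=[-6721/4096,-105/64,-13/8,-3/2,-1,0]  ⇒ -13443/8192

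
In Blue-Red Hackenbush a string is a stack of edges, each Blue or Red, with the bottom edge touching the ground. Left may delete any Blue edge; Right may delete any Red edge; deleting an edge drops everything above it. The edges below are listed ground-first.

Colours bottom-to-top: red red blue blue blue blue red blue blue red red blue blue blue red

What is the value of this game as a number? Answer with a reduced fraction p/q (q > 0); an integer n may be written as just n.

-8803/8192

r: Left { · }, Right { 0 } gives simplest -1
rr: Left { · }, Right { -1; 0 } gives simplest -2
rrb: Left { -2 }, Right { -1; 0 } gives simplest -3/2
rrbb: Left { -2; -3/2 }, Right { -1; 0 } gives simplest -5/4
rrbbb: Left { -2; -3/2; -5/4 }, Right { -1; 0 } gives simplest -9/8
rrbbbb: Left { -2; -3/2; -5/4; -9/8 }, Right { -1; 0 } gives simplest -17/16
rrbbbbr: Left { -2; -3/2; -5/4; -9/8 }, Right { -17/16; -1; 0 } gives simplest -35/32
rrbbbbrb: Left { -2; -3/2; -5/4; -9/8; -35/32 }, Right { -17/16; -1; 0 } gives simplest -69/64
rrbbbbrbb: Left { -2; -3/2; -5/4; -9/8; -35/32; -69/64 }, Right { -17/16; -1; 0 } gives simplest -137/128
rrbbbbrbbr: Left { -2; -3/2; -5/4; -9/8; -35/32; -69/64 }, Right { -137/128; -17/16; -1; 0 } gives simplest -275/256
rrbbbbrbbrr: Left { -2; -3/2; -5/4; -9/8; -35/32; -69/64 }, Right { -275/256; -137/128; -17/16; -1; 0 } gives simplest -551/512
rrbbbbrbbrrb: Left { -2; -3/2; -5/4; -9/8; -35/32; -69/64; -551/512 }, Right { -275/256; -137/128; -17/16; -1; 0 } gives simplest -1101/1024
rrbbbbrbbrrbb: Left { -2; -3/2; -5/4; -9/8; -35/32; -69/64; -551/512; -1101/1024 }, Right { -275/256; -137/128; -17/16; -1; 0 } gives simplest -2201/2048
rrbbbbrbbrrbbb: Left { -2; -3/2; -5/4; -9/8; -35/32; -69/64; -551/512; -1101/1024; -2201/2048 }, Right { -275/256; -137/128; -17/16; -1; 0 } gives simplest -4401/4096
rrbbbbrbbrrbbbr: Left { -2; -3/2; -5/4; -9/8; -35/32; -69/64; -551/512; -1101/1024; -2201/2048 }, Right { -4401/4096; -275/256; -137/128; -17/16; -1; 0 } gives simplest -8803/8192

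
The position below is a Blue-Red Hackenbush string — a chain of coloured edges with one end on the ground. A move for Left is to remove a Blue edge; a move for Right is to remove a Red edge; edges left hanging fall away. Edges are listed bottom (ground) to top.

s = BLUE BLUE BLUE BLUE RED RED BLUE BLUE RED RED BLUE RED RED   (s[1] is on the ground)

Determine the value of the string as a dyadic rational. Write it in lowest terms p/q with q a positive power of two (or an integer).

value(B) = { 0 | none } so 1
value(BB) = { 0,1 | none } so 2
value(BBB) = { 0,1,2 | none } so 3
value(BBBB) = { 0,1,2,3 | none } so 4
value(BBBBR) = { 0,1,2,3 | 4 } so 7/2
value(BBBBRR) = { 0,1,2,3 | 7/2,4 } so 13/4
value(BBBBRRB) = { 0,1,2,3,13/4 | 7/2,4 } so 27/8
value(BBBBRRBB) = { 0,1,2,3,13/4,27/8 | 7/2,4 } so 55/16
value(BBBBRRBBR) = { 0,1,2,3,13/4,27/8 | 55/16,7/2,4 } so 109/32
value(BBBBRRBBRR) = { 0,1,2,3,13/4,27/8 | 109/32,55/16,7/2,4 } so 217/64
value(BBBBRRBBRRB) = { 0,1,2,3,13/4,27/8,217/64 | 109/32,55/16,7/2,4 } so 435/128
value(BBBBRRBBRRBR) = { 0,1,2,3,13/4,27/8,217/64 | 435/128,109/32,55/16,7/2,4 } so 869/256
value(BBBBRRBBRRBRR) = { 0,1,2,3,13/4,27/8,217/64 | 869/256,435/128,109/32,55/16,7/2,4 } so 1737/512

1737/512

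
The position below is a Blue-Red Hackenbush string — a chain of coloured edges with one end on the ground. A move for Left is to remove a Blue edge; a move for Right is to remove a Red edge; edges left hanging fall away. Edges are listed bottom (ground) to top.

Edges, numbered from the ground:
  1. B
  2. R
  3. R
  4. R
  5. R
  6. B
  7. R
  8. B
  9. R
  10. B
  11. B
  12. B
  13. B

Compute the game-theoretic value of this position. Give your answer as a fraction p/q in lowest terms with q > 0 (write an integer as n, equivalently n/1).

Recurse on prefixes of the 13-edge string B R R R R B R B R B B B B:
1 of 13 · B · max L 0 · min R +∞ gives 1
2 of 13 · BR · max L 0 · min R 1 gives 1/2
3 of 13 · BRR · max L 0 · min R 1/2 gives 1/4
4 of 13 · BRRR · max L 0 · min R 1/4 gives 1/8
5 of 13 · BRRRR · max L 0 · min R 1/8 gives 1/16
6 of 13 · BRRRRB · max L 1/16 · min R 1/8 gives 3/32
7 of 13 · BRRRRBR · max L 1/16 · min R 3/32 gives 5/64
8 of 13 · BRRRRBRB · max L 5/64 · min R 3/32 gives 11/128
9 of 13 · BRRRRBRBR · max L 5/64 · min R 11/128 gives 21/256
10 of 13 · BRRRRBRBRB · max L 21/256 · min R 11/128 gives 43/512
11 of 13 · BRRRRBRBRBB · max L 43/512 · min R 11/128 gives 87/1024
12 of 13 · BRRRRBRBRBBB · max L 87/1024 · min R 11/128 gives 175/2048
13 of 13 · BRRRRBRBRBBBB · max L 175/2048 · min R 11/128 gives 351/4096

351/4096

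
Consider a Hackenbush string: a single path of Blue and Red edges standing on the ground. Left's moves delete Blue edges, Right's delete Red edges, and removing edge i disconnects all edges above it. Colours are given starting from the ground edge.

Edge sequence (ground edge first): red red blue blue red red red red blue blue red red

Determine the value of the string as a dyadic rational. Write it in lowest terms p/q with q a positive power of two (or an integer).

value_1 [r]  L=[—]  R=[0]  ⇒ -1
value_2 [rr]  L=[—]  R=[-1 0]  ⇒ -2
value_3 [rrb]  L=[-2]  R=[-1 0]  ⇒ -3/2
value_4 [rrbb]  L=[-2 -3/2]  R=[-1 0]  ⇒ -5/4
value_5 [rrbbr]  L=[-2 -3/2]  R=[-5/4 -1 0]  ⇒ -11/8
value_6 [rrbbrr]  L=[-2 -3/2]  R=[-11/8 -5/4 -1 0]  ⇒ -23/16
value_7 [rrbbrrr]  L=[-2 -3/2]  R=[-23/16 -11/8 -5/4 -1 0]  ⇒ -47/32
value_8 [rrbbrrrr]  L=[-2 -3/2]  R=[-47/32 -23/16 -11/8 -5/4 -1 0]  ⇒ -95/64
value_9 [rrbbrrrrb]  L=[-2 -3/2 -95/64]  R=[-47/32 -23/16 -11/8 -5/4 -1 0]  ⇒ -189/128
value_10 [rrbbrrrrbb]  L=[-2 -3/2 -95/64 -189/128]  R=[-47/32 -23/16 -11/8 -5/4 -1 0]  ⇒ -377/256
value_11 [rrbbrrrrbbr]  L=[-2 -3/2 -95/64 -189/128]  R=[-377/256 -47/32 -23/16 -11/8 -5/4 -1 0]  ⇒ -755/512
value_12 [rrbbrrrrbbrr]  L=[-2 -3/2 -95/64 -189/128]  R=[-755/512 -377/256 -47/32 -23/16 -11/8 -5/4 -1 0]  ⇒ -1511/1024

-1511/1024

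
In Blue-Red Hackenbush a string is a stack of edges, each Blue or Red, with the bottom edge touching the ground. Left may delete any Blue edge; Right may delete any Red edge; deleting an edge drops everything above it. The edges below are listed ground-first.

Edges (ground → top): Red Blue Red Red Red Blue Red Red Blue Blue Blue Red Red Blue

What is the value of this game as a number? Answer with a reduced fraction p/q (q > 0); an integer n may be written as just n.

g_1 [R]  L=[—]  R=[0]  ⇒ -1
g_2 [RB]  L=[-1]  R=[0]  ⇒ -1/2
g_3 [RBR]  L=[-1]  R=[-1/2; 0]  ⇒ -3/4
g_4 [RBRR]  L=[-1]  R=[-3/4; -1/2; 0]  ⇒ -7/8
g_5 [RBRRR]  L=[-1]  R=[-7/8; -3/4; -1/2; 0]  ⇒ -15/16
g_6 [RBRRRB]  L=[-1; -15/16]  R=[-7/8; -3/4; -1/2; 0]  ⇒ -29/32
g_7 [RBRRRBR]  L=[-1; -15/16]  R=[-29/32; -7/8; -3/4; -1/2; 0]  ⇒ -59/64
g_8 [RBRRRBRR]  L=[-1; -15/16]  R=[-59/64; -29/32; -7/8; -3/4; -1/2; 0]  ⇒ -119/128
g_9 [RBRRRBRRB]  L=[-1; -15/16; -119/128]  R=[-59/64; -29/32; -7/8; -3/4; -1/2; 0]  ⇒ -237/256
g_10 [RBRRRBRRBB]  L=[-1; -15/16; -119/128; -237/256]  R=[-59/64; -29/32; -7/8; -3/4; -1/2; 0]  ⇒ -473/512
g_11 [RBRRRBRRBBB]  L=[-1; -15/16; -119/128; -237/256; -473/512]  R=[-59/64; -29/32; -7/8; -3/4; -1/2; 0]  ⇒ -945/1024
g_12 [RBRRRBRRBBBR]  L=[-1; -15/16; -119/128; -237/256; -473/512]  R=[-945/1024; -59/64; -29/32; -7/8; -3/4; -1/2; 0]  ⇒ -1891/2048
g_13 [RBRRRBRRBBBRR]  L=[-1; -15/16; -119/128; -237/256; -473/512]  R=[-1891/2048; -945/1024; -59/64; -29/32; -7/8; -3/4; -1/2; 0]  ⇒ -3783/4096
g_14 [RBRRRBRRBBBRRB]  L=[-1; -15/16; -119/128; -237/256; -473/512; -3783/4096]  R=[-1891/2048; -945/1024; -59/64; -29/32; -7/8; -3/4; -1/2; 0]  ⇒ -7565/8192

-7565/8192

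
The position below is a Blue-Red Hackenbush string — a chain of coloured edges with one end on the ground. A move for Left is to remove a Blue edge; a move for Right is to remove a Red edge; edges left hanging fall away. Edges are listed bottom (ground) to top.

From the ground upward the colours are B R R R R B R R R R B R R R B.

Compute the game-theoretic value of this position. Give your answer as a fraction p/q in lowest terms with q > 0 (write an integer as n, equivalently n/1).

1 of 15 · B · max L 0 · min R +∞ = 1
2 of 15 · BR · max L 0 · min R 1 = 1/2
3 of 15 · BRR · max L 0 · min R 1/2 = 1/4
4 of 15 · BRRR · max L 0 · min R 1/4 = 1/8
5 of 15 · BRRRR · max L 0 · min R 1/8 = 1/16
6 of 15 · BRRRRB · max L 1/16 · min R 1/8 = 3/32
7 of 15 · BRRRRBR · max L 1/16 · min R 3/32 = 5/64
8 of 15 · BRRRRBRR · max L 1/16 · min R 5/64 = 9/128
9 of 15 · BRRRRBRRR · max L 1/16 · min R 9/128 = 17/256
10 of 15 · BRRRRBRRRR · max L 1/16 · min R 17/256 = 33/512
11 of 15 · BRRRRBRRRRB · max L 33/512 · min R 17/256 = 67/1024
12 of 15 · BRRRRBRRRRBR · max L 33/512 · min R 67/1024 = 133/2048
13 of 15 · BRRRRBRRRRBRR · max L 33/512 · min R 133/2048 = 265/4096
14 of 15 · BRRRRBRRRRBRRR · max L 33/512 · min R 265/4096 = 529/8192
15 of 15 · BRRRRBRRRRBRRRB · max L 529/8192 · min R 265/4096 = 1059/16384

1059/16384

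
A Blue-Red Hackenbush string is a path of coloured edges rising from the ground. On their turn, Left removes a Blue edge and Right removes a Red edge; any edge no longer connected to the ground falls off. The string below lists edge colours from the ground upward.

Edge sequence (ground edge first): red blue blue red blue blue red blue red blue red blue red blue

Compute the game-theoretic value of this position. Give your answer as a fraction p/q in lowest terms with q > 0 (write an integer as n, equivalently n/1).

Prefix values for red blue blue red blue blue red blue red blue red blue red blue via {L|R} + simplicity:
v(r) = {  | 0 } → -1
v(rb) = { -1 | 0 } → -1/2
v(rbb) = { -1 -1/2 | 0 } → -1/4
v(rbbr) = { -1 -1/2 | -1/4 0 } → -3/8
v(rbbrb) = { -1 -1/2 -3/8 | -1/4 0 } → -5/16
v(rbbrbb) = { -1 -1/2 -3/8 -5/16 | -1/4 0 } → -9/32
v(rbbrbbr) = { -1 -1/2 -3/8 -5/16 | -9/32 -1/4 0 } → -19/64
v(rbbrbbrb) = { -1 -1/2 -3/8 -5/16 -19/64 | -9/32 -1/4 0 } → -37/128
v(rbbrbbrbr) = { -1 -1/2 -3/8 -5/16 -19/64 | -37/128 -9/32 -1/4 0 } → -75/256
v(rbbrbbrbrb) = { -1 -1/2 -3/8 -5/16 -19/64 -75/256 | -37/128 -9/32 -1/4 0 } → -149/512
v(rbbrbbrbrbr) = { -1 -1/2 -3/8 -5/16 -19/64 -75/256 | -149/512 -37/128 -9/32 -1/4 0 } → -299/1024
v(rbbrbbrbrbrb) = { -1 -1/2 -3/8 -5/16 -19/64 -75/256 -299/1024 | -149/512 -37/128 -9/32 -1/4 0 } → -597/2048
v(rbbrbbrbrbrbr) = { -1 -1/2 -3/8 -5/16 -19/64 -75/256 -299/1024 | -597/2048 -149/512 -37/128 -9/32 -1/4 0 } → -1195/4096
v(rbbrbbrbrbrbrb) = { -1 -1/2 -3/8 -5/16 -19/64 -75/256 -299/1024 -1195/4096 | -597/2048 -149/512 -37/128 -9/32 -1/4 0 } → -2389/8192

-2389/8192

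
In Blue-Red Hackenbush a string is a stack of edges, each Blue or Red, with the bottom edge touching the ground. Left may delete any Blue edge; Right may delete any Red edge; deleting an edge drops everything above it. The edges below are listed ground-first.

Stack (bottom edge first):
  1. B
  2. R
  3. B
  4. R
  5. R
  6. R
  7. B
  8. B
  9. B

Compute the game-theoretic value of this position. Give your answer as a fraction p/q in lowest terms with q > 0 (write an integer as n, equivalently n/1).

v_1 [B]  L=[0]  R=[none]  → 1
v_2 [BR]  L=[0]  R=[1]  → 1/2
v_3 [BRB]  L=[0,1/2]  R=[1]  → 3/4
v_4 [BRBR]  L=[0,1/2]  R=[3/4,1]  → 5/8
v_5 [BRBRR]  L=[0,1/2]  R=[5/8,3/4,1]  → 9/16
v_6 [BRBRRR]  L=[0,1/2]  R=[9/16,5/8,3/4,1]  → 17/32
v_7 [BRBRRRB]  L=[0,1/2,17/32]  R=[9/16,5/8,3/4,1]  → 35/64
v_8 [BRBRRRBB]  L=[0,1/2,17/32,35/64]  R=[9/16,5/8,3/4,1]  → 71/128
v_9 [BRBRRRBBB]  L=[0,1/2,17/32,35/64,71/128]  R=[9/16,5/8,3/4,1]  → 143/256

143/256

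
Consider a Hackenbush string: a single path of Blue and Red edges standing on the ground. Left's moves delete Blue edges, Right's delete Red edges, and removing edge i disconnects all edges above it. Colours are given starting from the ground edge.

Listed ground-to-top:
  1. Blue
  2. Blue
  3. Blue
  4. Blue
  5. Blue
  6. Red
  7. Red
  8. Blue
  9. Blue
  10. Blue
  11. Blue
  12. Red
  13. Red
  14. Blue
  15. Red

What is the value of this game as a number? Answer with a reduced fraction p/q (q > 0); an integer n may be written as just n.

4581/1024

Prefix values for Blue Blue Blue Blue Blue Red Red Blue Blue Blue Blue Red Red Blue Red via {L|R} + simplicity:
step 1: add Blue to get B; options L={ 0 } R={ · } ⇒ 1
step 2: add Blue to get BB; options L={ 0; 1 } R={ · } ⇒ 2
step 3: add Blue to get BBB; options L={ 0; 1; 2 } R={ · } ⇒ 3
step 4: add Blue to get BBBB; options L={ 0; 1; 2; 3 } R={ · } ⇒ 4
step 5: add Blue to get BBBBB; options L={ 0; 1; 2; 3; 4 } R={ · } ⇒ 5
step 6: add Red to get BBBBBR; options L={ 0; 1; 2; 3; 4 } R={ 5 } ⇒ 9/2
step 7: add Red to get BBBBBRR; options L={ 0; 1; 2; 3; 4 } R={ 9/2; 5 } ⇒ 17/4
step 8: add Blue to get BBBBBRRB; options L={ 0; 1; 2; 3; 4; 17/4 } R={ 9/2; 5 } ⇒ 35/8
step 9: add Blue to get BBBBBRRBB; options L={ 0; 1; 2; 3; 4; 17/4; 35/8 } R={ 9/2; 5 } ⇒ 71/16
step 10: add Blue to get BBBBBRRBBB; options L={ 0; 1; 2; 3; 4; 17/4; 35/8; 71/16 } R={ 9/2; 5 } ⇒ 143/32
step 11: add Blue to get BBBBBRRBBBB; options L={ 0; 1; 2; 3; 4; 17/4; 35/8; 71/16; 143/32 } R={ 9/2; 5 } ⇒ 287/64
step 12: add Red to get BBBBBRRBBBBR; options L={ 0; 1; 2; 3; 4; 17/4; 35/8; 71/16; 143/32 } R={ 287/64; 9/2; 5 } ⇒ 573/128
step 13: add Red to get BBBBBRRBBBBRR; options L={ 0; 1; 2; 3; 4; 17/4; 35/8; 71/16; 143/32 } R={ 573/128; 287/64; 9/2; 5 } ⇒ 1145/256
step 14: add Blue to get BBBBBRRBBBBRRB; options L={ 0; 1; 2; 3; 4; 17/4; 35/8; 71/16; 143/32; 1145/256 } R={ 573/128; 287/64; 9/2; 5 } ⇒ 2291/512
step 15: add Red to get BBBBBRRBBBBRRBR; options L={ 0; 1; 2; 3; 4; 17/4; 35/8; 71/16; 143/32; 1145/256 } R={ 2291/512; 573/128; 287/64; 9/2; 5 } ⇒ 4581/1024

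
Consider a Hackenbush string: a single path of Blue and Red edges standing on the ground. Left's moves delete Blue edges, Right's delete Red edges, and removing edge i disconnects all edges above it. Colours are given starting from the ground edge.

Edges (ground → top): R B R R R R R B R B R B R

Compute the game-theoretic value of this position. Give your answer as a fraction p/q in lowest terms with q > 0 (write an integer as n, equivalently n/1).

-4011/4096

Prefix values for R B R R R R R B R B R B R via {L|R} + simplicity:
G(R) = { ∅ | 0 } → -1
G(RB) = { -1 | 0 } → -1/2
G(RBR) = { -1 | -1/2,0 } → -3/4
G(RBRR) = { -1 | -3/4,-1/2,0 } → -7/8
G(RBRRR) = { -1 | -7/8,-3/4,-1/2,0 } → -15/16
G(RBRRRR) = { -1 | -15/16,-7/8,-3/4,-1/2,0 } → -31/32
G(RBRRRRR) = { -1 | -31/32,-15/16,-7/8,-3/4,-1/2,0 } → -63/64
G(RBRRRRRB) = { -1,-63/64 | -31/32,-15/16,-7/8,-3/4,-1/2,0 } → -125/128
G(RBRRRRRBR) = { -1,-63/64 | -125/128,-31/32,-15/16,-7/8,-3/4,-1/2,0 } → -251/256
G(RBRRRRRBRB) = { -1,-63/64,-251/256 | -125/128,-31/32,-15/16,-7/8,-3/4,-1/2,0 } → -501/512
G(RBRRRRRBRBR) = { -1,-63/64,-251/256 | -501/512,-125/128,-31/32,-15/16,-7/8,-3/4,-1/2,0 } → -1003/1024
G(RBRRRRRBRBRB) = { -1,-63/64,-251/256,-1003/1024 | -501/512,-125/128,-31/32,-15/16,-7/8,-3/4,-1/2,0 } → -2005/2048
G(RBRRRRRBRBRBR) = { -1,-63/64,-251/256,-1003/1024 | -2005/2048,-501/512,-125/128,-31/32,-15/16,-7/8,-3/4,-1/2,0 } → -4011/4096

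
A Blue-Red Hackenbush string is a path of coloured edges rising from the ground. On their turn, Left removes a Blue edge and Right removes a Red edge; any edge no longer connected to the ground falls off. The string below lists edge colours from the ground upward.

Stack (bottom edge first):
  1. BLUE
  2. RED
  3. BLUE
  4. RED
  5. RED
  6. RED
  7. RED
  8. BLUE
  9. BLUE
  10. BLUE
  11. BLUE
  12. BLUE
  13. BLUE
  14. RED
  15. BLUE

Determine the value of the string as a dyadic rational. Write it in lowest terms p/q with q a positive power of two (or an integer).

1 of 15 · B · max L 0 · min R +∞ so 1
2 of 15 · BR · max L 0 · min R 1 so 1/2
3 of 15 · BRB · max L 1/2 · min R 1 so 3/4
4 of 15 · BRBR · max L 1/2 · min R 3/4 so 5/8
5 of 15 · BRBRR · max L 1/2 · min R 5/8 so 9/16
6 of 15 · BRBRRR · max L 1/2 · min R 9/16 so 17/32
7 of 15 · BRBRRRR · max L 1/2 · min R 17/32 so 33/64
8 of 15 · BRBRRRRB · max L 33/64 · min R 17/32 so 67/128
9 of 15 · BRBRRRRBB · max L 67/128 · min R 17/32 so 135/256
10 of 15 · BRBRRRRBBB · max L 135/256 · min R 17/32 so 271/512
11 of 15 · BRBRRRRBBBB · max L 271/512 · min R 17/32 so 543/1024
12 of 15 · BRBRRRRBBBBB · max L 543/1024 · min R 17/32 so 1087/2048
13 of 15 · BRBRRRRBBBBBB · max L 1087/2048 · min R 17/32 so 2175/4096
14 of 15 · BRBRRRRBBBBBBR · max L 1087/2048 · min R 2175/4096 so 4349/8192
15 of 15 · BRBRRRRBBBBBBRB · max L 4349/8192 · min R 2175/4096 so 8699/16384

8699/16384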